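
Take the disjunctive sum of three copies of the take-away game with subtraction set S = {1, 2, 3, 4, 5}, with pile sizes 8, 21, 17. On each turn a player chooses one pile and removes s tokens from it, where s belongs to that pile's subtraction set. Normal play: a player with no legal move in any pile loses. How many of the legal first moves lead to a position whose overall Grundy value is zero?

All piles use S = {1, 2, 3, 4, 5}:
n :  0  1  2  3  4  5  6  7  8  9 10 11 12 13 14 15 16 17 18 19 20 21
G :  0  1  2  3  4  5  0  1  2  3  4  5  0  1  2  3  4  5  0  1  2  3
Pile A: G(8) = 2.
Pile B: G(21) = 3.
Pile C: G(17) = 5.
Combined Grundy value = 2 ⊕ 3 ⊕ 5 = 4.
A winning move leaves total XOR = 0, i.e. changes one component's Grundy value g to g ⊕ X where X is the current total.
Pile A: need g' = 2⊕4 = 6. Options: 8−1→G=1, 8−2→G=0, 8−3→G=5, 8−4→G=4, 8−5→G=3. Hits: 0.
Pile B: need g' = 3⊕4 = 7. Options: 21−1→G=2, 21−2→G=1, 21−3→G=0, 21−4→G=5, 21−5→G=4. Hits: 0.
Pile C: need g' = 5⊕4 = 1. Options: 17−1→G=4, 17−2→G=3, 17−3→G=2, 17−4→G=1, 17−5→G=0. Hits: 1.

1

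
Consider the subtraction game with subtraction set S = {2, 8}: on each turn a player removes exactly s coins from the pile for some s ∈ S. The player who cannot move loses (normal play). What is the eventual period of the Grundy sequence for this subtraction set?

10

G(0) = 0
G(1) = mex{} = 0
G(2) = mex{0} = 1
G(3) = mex{0} = 1
G(4) = mex{1} = 0
G(5) = mex{1} = 0
G(6) = mex{0} = 1
G(7) = mex{0} = 1
G(8) = mex{1,0} = 2
G(9) = mex{1,0} = 2
G(10) = mex{2,1} = 0
G(11) = mex{2,1} = 0
G(12) = mex{0,0} = 1
G(13) = mex{0,0} = 1
G(14) = mex{1,1} = 0
G(15) = mex{1,1} = 0
G(16) = mex{0,2} = 1
G(17) = mex{0,2} = 1
G(18) = mex{1,0} = 2
G(19) = mex{1,0} = 2
G(20) = mex{2,1} = 0
G(21) = mex{2,1} = 0
G(n+10) = G(n) holds for n = 0,…,7 (a full window of length max(S) = 8), so the sequence is purely periodic with period 10.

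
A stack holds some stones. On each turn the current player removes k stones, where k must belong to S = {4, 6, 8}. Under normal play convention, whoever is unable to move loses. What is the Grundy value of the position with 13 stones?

n :  0  1  2  3  4  5  6  7  8  9 10 11 12 13
G :  0  0  0  0  1  1  1  1  2  2  2  2  0  0

0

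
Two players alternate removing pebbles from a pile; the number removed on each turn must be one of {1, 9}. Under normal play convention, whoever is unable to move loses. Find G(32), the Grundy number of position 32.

G(0) = 0
G(1) = mex{0} = 1
G(2) = mex{1} = 0
G(3) = mex{0} = 1
G(4) = mex{1} = 0
G(5) = mex{0} = 1
G(6) = mex{1} = 0
G(7) = mex{0} = 1
G(8) = mex{1} = 0
G(9) = mex{0,0} = 1
G(10) = mex{1,1} = 0
G(11) = mex{0,0} = 1
G(12) = mex{1,1} = 0
G(13) = mex{0,0} = 1
G(14) = mex{1,1} = 0
G(15) = mex{0,0} = 1
G(16) = mex{1,1} = 0
G(17) = mex{0,0} = 1
G(18) = mex{1,1} = 0
G(19) = mex{0,0} = 1
G(20) = mex{1,1} = 0
G(21) = mex{0,0} = 1
G(22) = mex{1,1} = 0
G(23) = mex{0,0} = 1
G(24) = mex{1,1} = 0
G(25) = mex{0,0} = 1
G(26) = mex{1,1} = 0
G(27) = mex{0,0} = 1
G(28) = mex{1,1} = 0
G(29) = mex{0,0} = 1
G(30) = mex{1,1} = 0
G(31) = mex{0,0} = 1
G(32) = mex{1,1} = 0

0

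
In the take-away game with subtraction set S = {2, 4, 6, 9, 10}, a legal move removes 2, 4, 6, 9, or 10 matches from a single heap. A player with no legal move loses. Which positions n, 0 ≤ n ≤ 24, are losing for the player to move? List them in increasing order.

n :  0  1  2  3  4  5  6  7  8  9 10 11 12 13 14 15 16 17 18 19 20 21 22 23 24
G :  0  0  1  1  2  2  3  3  0  4  1  5  2  0  3  1  0  2  1  3  2  0  3  1  0
P-positions are exactly the n with G(n) = 0.

0, 1, 8, 13, 16, 21, 24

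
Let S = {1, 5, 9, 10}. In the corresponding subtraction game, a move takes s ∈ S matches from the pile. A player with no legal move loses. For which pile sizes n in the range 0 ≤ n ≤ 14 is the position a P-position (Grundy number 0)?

n :  0  1  2  3  4  5  6  7  8  9 10 11 12 13 14
G :  0  1  0  1  0  1  0  1  0  1  2  3  2  3  2
P-positions are exactly the n with G(n) = 0.

0, 2, 4, 6, 8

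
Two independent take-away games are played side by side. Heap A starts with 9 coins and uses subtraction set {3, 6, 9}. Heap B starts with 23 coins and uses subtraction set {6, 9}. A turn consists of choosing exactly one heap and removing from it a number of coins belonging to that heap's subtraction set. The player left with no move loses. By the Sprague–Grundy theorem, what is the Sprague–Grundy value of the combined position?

2

Heap A, S = {3, 6, 9}:
G(0) = 0
G(1) = mex{} = 0
G(2) = mex{} = 0
G(3) = mex{0} = 1
G(4) = mex{0} = 1
G(5) = mex{0} = 1
G(6) = mex{1,0} = 2
G(7) = mex{1,0} = 2
G(8) = mex{1,0} = 2
G(9) = mex{2,1,0} = 3
G_A(9) = 3.
Heap B, S = {6, 9}:
n :  0  1  2  3  4  5  6  7  8  9 10 11 12 13 14 15 16 17 18 19 20 21 22 23
G :  0  0  0  0  0  0  1  1  1  1  1  1  2  2  2  0  0  0  0  0  0  1  1  1
G_B(23) = 1.
Combined Grundy value = 3 ⊕ 1 = 2.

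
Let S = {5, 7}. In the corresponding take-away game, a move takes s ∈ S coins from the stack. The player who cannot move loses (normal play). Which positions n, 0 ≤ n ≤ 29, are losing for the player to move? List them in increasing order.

G(0) = 0
G(1) = mex{} = 0
G(2) = mex{} = 0
G(3) = mex{} = 0
G(4) = mex{} = 0
G(5) = mex{0} = 1
G(6) = mex{0} = 1
G(7) = mex{0,0} = 1
G(8) = mex{0,0} = 1
G(9) = mex{0,0} = 1
G(10) = mex{1,0} = 2
G(11) = mex{1,0} = 2
G(12) = mex{1,1} = 0
G(13) = mex{1,1} = 0
G(14) = mex{1,1} = 0
G(15) = mex{2,1} = 0
G(16) = mex{2,1} = 0
G(17) = mex{0,2} = 1
G(18) = mex{0,2} = 1
G(19) = mex{0,0} = 1
G(20) = mex{0,0} = 1
G(21) = mex{0,0} = 1
G(22) = mex{1,0} = 2
G(23) = mex{1,0} = 2
G(24) = mex{1,1} = 0
G(25) = mex{1,1} = 0
G(26) = mex{1,1} = 0
G(27) = mex{2,1} = 0
G(28) = mex{2,1} = 0
G(29) = mex{0,2} = 1
P-positions are exactly the n with G(n) = 0.

0, 1, 2, 3, 4, 12, 13, 14, 15, 16, 24, 25, 26, 27, 28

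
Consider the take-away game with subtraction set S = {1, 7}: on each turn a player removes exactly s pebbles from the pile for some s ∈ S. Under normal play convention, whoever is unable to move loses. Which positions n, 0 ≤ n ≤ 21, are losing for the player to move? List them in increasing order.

0, 2, 4, 6, 8, 10, 12, 14, 16, 18, 20

n :  0  1  2  3  4  5  6  7  8  9 10 11 12 13 14 15 16 17 18 19 20 21
G :  0  1  0  1  0  1  0  1  0  1  0  1  0  1  0  1  0  1  0  1  0  1
P-positions are exactly the n with G(n) = 0.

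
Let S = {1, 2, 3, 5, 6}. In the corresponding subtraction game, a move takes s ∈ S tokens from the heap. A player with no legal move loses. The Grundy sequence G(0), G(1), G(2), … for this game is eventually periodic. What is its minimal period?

4

G(0) = 0
G(1) = mex{0} = 1
G(2) = mex{1,0} = 2
G(3) = mex{2,1,0} = 3
G(4) = mex{3,2,1} = 0
G(5) = mex{0,3,2,0} = 1
G(6) = mex{1,0,3,1,0} = 2
G(7) = mex{2,1,0,2,1} = 3
G(8) = mex{3,2,1,3,2} = 0
G(9) = mex{0,3,2,0,3} = 1
G(10) = mex{1,0,3,1,0} = 2
G(11) = mex{2,1,0,2,1} = 3
G(12) = mex{3,2,1,3,2} = 0
G(13) = mex{0,3,2,0,3} = 1
G(14) = mex{1,0,3,1,0} = 2
G(n+4) = G(n) holds for n = 0,…,5 (a full window of length max(S) = 6), so the sequence is purely periodic with period 4.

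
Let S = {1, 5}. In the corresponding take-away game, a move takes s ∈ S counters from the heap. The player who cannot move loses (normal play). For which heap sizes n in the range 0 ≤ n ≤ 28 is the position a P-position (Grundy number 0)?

G(0) = 0
G(1) = mex{0} = 1
G(2) = mex{1} = 0
G(3) = mex{0} = 1
G(4) = mex{1} = 0
G(5) = mex{0,0} = 1
G(6) = mex{1,1} = 0
G(7) = mex{0,0} = 1
G(8) = mex{1,1} = 0
G(9) = mex{0,0} = 1
G(10) = mex{1,1} = 0
G(11) = mex{0,0} = 1
G(12) = mex{1,1} = 0
G(13) = mex{0,0} = 1
G(14) = mex{1,1} = 0
G(15) = mex{0,0} = 1
G(16) = mex{1,1} = 0
G(17) = mex{0,0} = 1
G(18) = mex{1,1} = 0
G(19) = mex{0,0} = 1
G(20) = mex{1,1} = 0
G(21) = mex{0,0} = 1
G(22) = mex{1,1} = 0
G(23) = mex{0,0} = 1
G(24) = mex{1,1} = 0
G(25) = mex{0,0} = 1
G(26) = mex{1,1} = 0
G(27) = mex{0,0} = 1
G(28) = mex{1,1} = 0
P-positions are exactly the n with G(n) = 0.

0, 2, 4, 6, 8, 10, 12, 14, 16, 18, 20, 22, 24, 26, 28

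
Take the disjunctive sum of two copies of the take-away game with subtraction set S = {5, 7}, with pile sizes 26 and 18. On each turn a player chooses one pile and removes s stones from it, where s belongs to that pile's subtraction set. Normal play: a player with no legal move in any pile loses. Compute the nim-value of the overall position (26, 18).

All piles use S = {5, 7}:
G(0) = 0
G(1) = mex{} = 0
G(2) = mex{} = 0
G(3) = mex{} = 0
G(4) = mex{} = 0
G(5) = mex{0} = 1
G(6) = mex{0} = 1
G(7) = mex{0,0} = 1
G(8) = mex{0,0} = 1
G(9) = mex{0,0} = 1
G(10) = mex{1,0} = 2
G(11) = mex{1,0} = 2
G(12) = mex{1,1} = 0
G(13) = mex{1,1} = 0
G(14) = mex{1,1} = 0
G(15) = mex{2,1} = 0
G(16) = mex{2,1} = 0
G(17) = mex{0,2} = 1
G(18) = mex{0,2} = 1
G(19) = mex{0,0} = 1
G(20) = mex{0,0} = 1
G(21) = mex{0,0} = 1
G(22) = mex{1,0} = 2
G(23) = mex{1,0} = 2
G(24) = mex{1,1} = 0
G(25) = mex{1,1} = 0
G(26) = mex{1,1} = 0
Pile A: G(26) = 0.
Pile B: G(18) = 1.
Combined Grundy value = 0 ⊕ 1 = 1.

1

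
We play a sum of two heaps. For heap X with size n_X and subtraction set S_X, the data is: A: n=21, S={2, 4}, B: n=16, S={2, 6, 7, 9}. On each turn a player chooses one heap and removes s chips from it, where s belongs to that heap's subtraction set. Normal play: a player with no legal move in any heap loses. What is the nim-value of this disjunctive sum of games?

1

Heap A, S = {2, 4}:
G(0) = 0
G(1) = mex{} = 0
G(2) = mex{0} = 1
G(3) = mex{0} = 1
G(4) = mex{1,0} = 2
G(5) = mex{1,0} = 2
G(6) = mex{2,1} = 0
G(7) = mex{2,1} = 0
G(8) = mex{0,2} = 1
G(9) = mex{0,2} = 1
G(10) = mex{1,0} = 2
G(11) = mex{1,0} = 2
G(12) = mex{2,1} = 0
G(13) = mex{2,1} = 0
G(14) = mex{0,2} = 1
G(15) = mex{0,2} = 1
G(16) = mex{1,0} = 2
G(17) = mex{1,0} = 2
G(18) = mex{2,1} = 0
G(19) = mex{2,1} = 0
G(20) = mex{0,2} = 1
G(21) = mex{0,2} = 1
G_A(21) = 1.
Heap B, S = {2, 6, 7, 9}:
G(0) = 0
G(1) = mex{} = 0
G(2) = mex{0} = 1
G(3) = mex{0} = 1
G(4) = mex{1} = 0
G(5) = mex{1} = 0
G(6) = mex{0,0} = 1
G(7) = mex{0,0,0} = 1
G(8) = mex{1,1,0} = 2
G(9) = mex{1,1,1,0} = 2
G(10) = mex{2,0,1,0} = 3
G(11) = mex{2,0,0,1} = 3
G(12) = mex{3,1,0,1} = 2
G(13) = mex{3,1,1,0} = 2
G(14) = mex{2,2,1,0} = 3
G(15) = mex{2,2,2,1} = 0
G(16) = mex{3,3,2,1} = 0
G_B(16) = 0.
Combined Grundy value = 1 ⊕ 0 = 1.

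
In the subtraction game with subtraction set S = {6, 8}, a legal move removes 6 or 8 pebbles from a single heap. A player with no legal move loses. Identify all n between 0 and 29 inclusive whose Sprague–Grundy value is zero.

0, 1, 2, 3, 4, 5, 14, 15, 16, 17, 18, 19, 28, 29

n :  0  1  2  3  4  5  6  7  8  9 10 11 12 13 14 15 16 17 18 19 20 21 22 23 24 25 26 27 28 29
G :  0  0  0  0  0  0  1  1  1  1  1  1  2  2  0  0  0  0  0  0  1  1  1  1  1  1  2  2  0  0
P-positions are exactly the n with G(n) = 0.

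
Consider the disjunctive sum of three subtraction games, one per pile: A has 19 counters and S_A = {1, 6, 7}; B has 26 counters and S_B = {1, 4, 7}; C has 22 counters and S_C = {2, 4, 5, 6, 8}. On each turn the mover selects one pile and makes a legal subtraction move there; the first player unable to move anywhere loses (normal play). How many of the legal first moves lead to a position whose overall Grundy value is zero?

3

Pile A, S = {1, 6, 7}:
G(0) = 0
G(1) = mex{0} = 1
G(2) = mex{1} = 0
G(3) = mex{0} = 1
G(4) = mex{1} = 0
G(5) = mex{0} = 1
G(6) = mex{1,0} = 2
G(7) = mex{2,1,0} = 3
G(8) = mex{3,0,1} = 2
G(9) = mex{2,1,0} = 3
G(10) = mex{3,0,1} = 2
G(11) = mex{2,1,0} = 3
G(12) = mex{3,2,1} = 0
G(13) = mex{0,3,2} = 1
G(14) = mex{1,2,3} = 0
G(15) = mex{0,3,2} = 1
G(16) = mex{1,2,3} = 0
G(17) = mex{0,3,2} = 1
G(18) = mex{1,0,3} = 2
G(19) = mex{2,1,0} = 3
G_A(19) = 3.
Pile B, S = {1, 4, 7}:
G(0) = 0
G(1) = mex{0} = 1
G(2) = mex{1} = 0
G(3) = mex{0} = 1
G(4) = mex{1,0} = 2
G(5) = mex{2,1} = 0
G(6) = mex{0,0} = 1
G(7) = mex{1,1,0} = 2
G(8) = mex{2,2,1} = 0
G(9) = mex{0,0,0} = 1
G(10) = mex{1,1,1} = 0
G(11) = mex{0,2,2} = 1
G(12) = mex{1,0,0} = 2
G(13) = mex{2,1,1} = 0
G(14) = mex{0,0,2} = 1
G(15) = mex{1,1,0} = 2
G(16) = mex{2,2,1} = 0
G(17) = mex{0,0,0} = 1
G(18) = mex{1,1,1} = 0
G(19) = mex{0,2,2} = 1
G(20) = mex{1,0,0} = 2
G(21) = mex{2,1,1} = 0
G(22) = mex{0,0,2} = 1
G(23) = mex{1,1,0} = 2
G(24) = mex{2,2,1} = 0
G(25) = mex{0,0,0} = 1
G(26) = mex{1,1,1} = 0
G_B(26) = 0.
Pile C, S = {2, 4, 5, 6, 8}:
n :  0  1  2  3  4  5  6  7  8  9 10 11 12 13 14 15 16 17 18 19 20 21 22
G :  0  0  1  1  2  2  3  3  4  4  0  0  1  1  2  2  3  3  4  4  0  0  1
G_C(22) = 1.
Combined Grundy value = 3 ⊕ 0 ⊕ 1 = 2.
A winning move leaves total XOR = 0, i.e. changes one component's Grundy value g to g ⊕ X where X is the current total.
Pile A: need g' = 3⊕2 = 1. Options: 19−1→G=2, 19−6→G=1, 19−7→G=0. Hits: 1.
Pile B: need g' = 0⊕2 = 2. Options: 26−1→G=1, 26−4→G=1, 26−7→G=1. Hits: 0.
Pile C: need g' = 1⊕2 = 3. Options: 22−2→G=0, 22−4→G=4, 22−5→G=3, 22−6→G=3, 22−8→G=2. Hits: 2.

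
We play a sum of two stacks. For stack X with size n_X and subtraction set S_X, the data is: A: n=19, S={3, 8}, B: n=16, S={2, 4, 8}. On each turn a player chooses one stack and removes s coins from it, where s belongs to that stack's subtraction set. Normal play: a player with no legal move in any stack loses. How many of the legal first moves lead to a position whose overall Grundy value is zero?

0

Stack A, S = {3, 8}:
G(0) = 0
G(1) = mex{} = 0
G(2) = mex{} = 0
G(3) = mex{0} = 1
G(4) = mex{0} = 1
G(5) = mex{0} = 1
G(6) = mex{1} = 0
G(7) = mex{1} = 0
G(8) = mex{1,0} = 2
G(9) = mex{0,0} = 1
G(10) = mex{0,0} = 1
G(11) = mex{2,1} = 0
G(12) = mex{1,1} = 0
G(13) = mex{1,1} = 0
G(14) = mex{0,0} = 1
G(15) = mex{0,0} = 1
G(16) = mex{0,2} = 1
G(17) = mex{1,1} = 0
G(18) = mex{1,1} = 0
G(19) = mex{1,0} = 2
G_A(19) = 2.
Stack B, S = {2, 4, 8}:
G(0) = 0
G(1) = mex{} = 0
G(2) = mex{0} = 1
G(3) = mex{0} = 1
G(4) = mex{1,0} = 2
G(5) = mex{1,0} = 2
G(6) = mex{2,1} = 0
G(7) = mex{2,1} = 0
G(8) = mex{0,2,0} = 1
G(9) = mex{0,2,0} = 1
G(10) = mex{1,0,1} = 2
G(11) = mex{1,0,1} = 2
G(12) = mex{2,1,2} = 0
G(13) = mex{2,1,2} = 0
G(14) = mex{0,2,0} = 1
G(15) = mex{0,2,0} = 1
G(16) = mex{1,0,1} = 2
G_B(16) = 2.
Combined Grundy value = 2 ⊕ 2 = 0.
A winning move leaves total XOR = 0, i.e. changes one component's Grundy value g to g ⊕ X where X is the current total.
Stack A: target g' = 2⊕0 = 2, but every legal move changes the Grundy value (mex property), so 0 moves.
Stack B: target g' = 2⊕0 = 2, but every legal move changes the Grundy value (mex property), so 0 moves.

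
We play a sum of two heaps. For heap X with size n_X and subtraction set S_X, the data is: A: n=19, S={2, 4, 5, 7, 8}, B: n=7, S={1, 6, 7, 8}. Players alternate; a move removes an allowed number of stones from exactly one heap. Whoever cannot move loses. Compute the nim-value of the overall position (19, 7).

Heap A, S = {2, 4, 5, 7, 8}:
n :  0  1  2  3  4  5  6  7  8  9 10 11 12 13 14 15 16 17 18 19
G :  0  0  1  1  2  2  3  3  4  4  0  0  1  1  2  2  3  3  4  4
G_A(19) = 4.
Heap B, S = {1, 6, 7, 8}:
n : 0 1 2 3 4 5 6 7
G : 0 1 0 1 0 1 2 3
G_B(7) = 3.
Combined Grundy value = 4 ⊕ 3 = 7.

7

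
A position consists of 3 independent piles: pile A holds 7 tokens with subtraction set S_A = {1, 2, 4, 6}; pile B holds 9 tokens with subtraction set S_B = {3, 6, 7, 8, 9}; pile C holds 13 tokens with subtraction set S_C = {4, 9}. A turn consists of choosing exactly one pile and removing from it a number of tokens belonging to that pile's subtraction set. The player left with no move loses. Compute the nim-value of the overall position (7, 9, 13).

Pile A, S = {1, 2, 4, 6}:
G(0) = 0
G(1) = mex{0} = 1
G(2) = mex{1,0} = 2
G(3) = mex{2,1} = 0
G(4) = mex{0,2,0} = 1
G(5) = mex{1,0,1} = 2
G(6) = mex{2,1,2,0} = 3
G(7) = mex{3,2,0,1} = 4
G_A(7) = 4.
Pile B, S = {3, 6, 7, 8, 9}:
G(0) = 0
G(1) = mex{} = 0
G(2) = mex{} = 0
G(3) = mex{0} = 1
G(4) = mex{0} = 1
G(5) = mex{0} = 1
G(6) = mex{1,0} = 2
G(7) = mex{1,0,0} = 2
G(8) = mex{1,0,0,0} = 2
G(9) = mex{2,1,0,0,0} = 3
G_B(9) = 3.
Pile C, S = {4, 9}:
n :  0  1  2  3  4  5  6  7  8  9 10 11 12 13
G :  0  0  0  0  1  1  1  1  0  2  2  2  1  0
G_C(13) = 0.
Combined Grundy value = 4 ⊕ 3 ⊕ 0 = 7.

7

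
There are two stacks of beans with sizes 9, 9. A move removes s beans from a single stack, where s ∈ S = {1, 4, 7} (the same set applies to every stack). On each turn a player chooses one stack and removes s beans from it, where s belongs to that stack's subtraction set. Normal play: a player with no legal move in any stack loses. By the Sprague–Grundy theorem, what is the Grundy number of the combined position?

All stacks use S = {1, 4, 7}:
G(0) = 0
G(1) = mex{0} = 1
G(2) = mex{1} = 0
G(3) = mex{0} = 1
G(4) = mex{1,0} = 2
G(5) = mex{2,1} = 0
G(6) = mex{0,0} = 1
G(7) = mex{1,1,0} = 2
G(8) = mex{2,2,1} = 0
G(9) = mex{0,0,0} = 1
Stack A: G(9) = 1.
Stack B: G(9) = 1.
Combined Grundy value = 1 ⊕ 1 = 0.

0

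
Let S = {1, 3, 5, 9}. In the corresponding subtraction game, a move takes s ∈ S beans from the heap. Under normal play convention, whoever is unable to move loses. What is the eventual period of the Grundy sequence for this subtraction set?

G(0) = 0
G(1) = mex{0} = 1
G(2) = mex{1} = 0
G(3) = mex{0,0} = 1
G(4) = mex{1,1} = 0
G(5) = mex{0,0,0} = 1
G(6) = mex{1,1,1} = 0
G(7) = mex{0,0,0} = 1
G(8) = mex{1,1,1} = 0
G(9) = mex{0,0,0,0} = 1
G(10) = mex{1,1,1,1} = 0
G(11) = mex{0,0,0,0} = 1
G(12) = mex{1,1,1,1} = 0
G(13) = mex{0,0,0,0} = 1
G(14) = mex{1,1,1,1} = 0
G(n+2) = G(n) holds for n = 0,…,8 (a full window of length max(S) = 9), so the sequence is purely periodic with period 2.

2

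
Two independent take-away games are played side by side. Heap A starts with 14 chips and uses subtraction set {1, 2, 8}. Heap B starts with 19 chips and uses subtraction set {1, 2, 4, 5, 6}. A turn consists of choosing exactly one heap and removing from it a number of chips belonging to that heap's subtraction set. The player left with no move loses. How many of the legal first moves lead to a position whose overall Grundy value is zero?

1

Heap A, S = {1, 2, 8}:
G(0) = 0
G(1) = mex{0} = 1
G(2) = mex{1,0} = 2
G(3) = mex{2,1} = 0
G(4) = mex{0,2} = 1
G(5) = mex{1,0} = 2
G(6) = mex{2,1} = 0
G(7) = mex{0,2} = 1
G(8) = mex{1,0,0} = 2
G(9) = mex{2,1,1} = 0
G(10) = mex{0,2,2} = 1
G(11) = mex{1,0,0} = 2
G(12) = mex{2,1,1} = 0
G(13) = mex{0,2,2} = 1
G(14) = mex{1,0,0} = 2
G_A(14) = 2.
Heap B, S = {1, 2, 4, 5, 6}:
G(0) = 0
G(1) = mex{0} = 1
G(2) = mex{1,0} = 2
G(3) = mex{2,1} = 0
G(4) = mex{0,2,0} = 1
G(5) = mex{1,0,1,0} = 2
G(6) = mex{2,1,2,1,0} = 3
G(7) = mex{3,2,0,2,1} = 4
G(8) = mex{4,3,1,0,2} = 5
G(9) = mex{5,4,2,1,0} = 3
G(10) = mex{3,5,3,2,1} = 0
G(11) = mex{0,3,4,3,2} = 1
G(12) = mex{1,0,5,4,3} = 2
G(13) = mex{2,1,3,5,4} = 0
G(14) = mex{0,2,0,3,5} = 1
G(15) = mex{1,0,1,0,3} = 2
G(16) = mex{2,1,2,1,0} = 3
G(17) = mex{3,2,0,2,1} = 4
G(18) = mex{4,3,1,0,2} = 5
G(19) = mex{5,4,2,1,0} = 3
G_B(19) = 3.
Combined Grundy value = 2 ⊕ 3 = 1.
A winning move leaves total XOR = 0, i.e. changes one component's Grundy value g to g ⊕ X where X is the current total.
Heap A: need g' = 2⊕1 = 3. Options: 14−1→G=1, 14−2→G=0, 14−8→G=0. Hits: 0.
Heap B: need g' = 3⊕1 = 2. Options: 19−1→G=5, 19−2→G=4, 19−4→G=2, 19−5→G=1, 19−6→G=0. Hits: 1.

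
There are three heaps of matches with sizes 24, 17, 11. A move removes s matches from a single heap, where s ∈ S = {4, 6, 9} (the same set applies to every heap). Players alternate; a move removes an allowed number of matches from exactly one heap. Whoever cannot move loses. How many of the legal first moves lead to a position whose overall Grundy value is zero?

All heaps use S = {4, 6, 9}:
G(0) = 0
G(1) = mex{} = 0
G(2) = mex{} = 0
G(3) = mex{} = 0
G(4) = mex{0} = 1
G(5) = mex{0} = 1
G(6) = mex{0,0} = 1
G(7) = mex{0,0} = 1
G(8) = mex{1,0} = 2
G(9) = mex{1,0,0} = 2
G(10) = mex{1,1,0} = 2
G(11) = mex{1,1,0} = 2
G(12) = mex{2,1,0} = 3
G(13) = mex{2,1,1} = 0
G(14) = mex{2,2,1} = 0
G(15) = mex{2,2,1} = 0
G(16) = mex{3,2,1} = 0
G(17) = mex{0,2,2} = 1
G(18) = mex{0,3,2} = 1
G(19) = mex{0,0,2} = 1
G(20) = mex{0,0,2} = 1
G(21) = mex{1,0,3} = 2
G(22) = mex{1,0,0} = 2
G(23) = mex{1,1,0} = 2
G(24) = mex{1,1,0} = 2
Heap A: G(24) = 2.
Heap B: G(17) = 1.
Heap C: G(11) = 2.
Combined Grundy value = 2 ⊕ 1 ⊕ 2 = 1.
A winning move leaves total XOR = 0, i.e. changes one component's Grundy value g to g ⊕ X where X is the current total.
Heap A: need g' = 2⊕1 = 3. Options: 24−4→G=1, 24−6→G=1, 24−9→G=0. Hits: 0.
Heap B: need g' = 1⊕1 = 0. Options: 17−4→G=0, 17−6→G=2, 17−9→G=2. Hits: 1.
Heap C: need g' = 2⊕1 = 3. Options: 11−4→G=1, 11−6→G=1, 11−9→G=0. Hits: 0.

1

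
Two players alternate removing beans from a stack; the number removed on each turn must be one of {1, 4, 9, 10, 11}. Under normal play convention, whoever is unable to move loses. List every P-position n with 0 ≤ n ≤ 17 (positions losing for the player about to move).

0, 2, 5, 7

G(0) = 0
G(1) = mex{0} = 1
G(2) = mex{1} = 0
G(3) = mex{0} = 1
G(4) = mex{1,0} = 2
G(5) = mex{2,1} = 0
G(6) = mex{0,0} = 1
G(7) = mex{1,1} = 0
G(8) = mex{0,2} = 1
G(9) = mex{1,0,0} = 2
G(10) = mex{2,1,1,0} = 3
G(11) = mex{3,0,0,1,0} = 2
G(12) = mex{2,1,1,0,1} = 3
G(13) = mex{3,2,2,1,0} = 4
G(14) = mex{4,3,0,2,1} = 5
G(15) = mex{5,2,1,0,2} = 3
G(16) = mex{3,3,0,1,0} = 2
G(17) = mex{2,4,1,0,1} = 3
P-positions are exactly the n with G(n) = 0.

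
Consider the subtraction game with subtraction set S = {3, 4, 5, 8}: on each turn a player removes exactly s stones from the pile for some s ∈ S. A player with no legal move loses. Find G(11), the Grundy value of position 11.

0

G(0) = 0
G(1) = mex{} = 0
G(2) = mex{} = 0
G(3) = mex{0} = 1
G(4) = mex{0,0} = 1
G(5) = mex{0,0,0} = 1
G(6) = mex{1,0,0} = 2
G(7) = mex{1,1,0} = 2
G(8) = mex{1,1,1,0} = 2
G(9) = mex{2,1,1,0} = 3
G(10) = mex{2,2,1,0} = 3
G(11) = mex{2,2,2,1} = 0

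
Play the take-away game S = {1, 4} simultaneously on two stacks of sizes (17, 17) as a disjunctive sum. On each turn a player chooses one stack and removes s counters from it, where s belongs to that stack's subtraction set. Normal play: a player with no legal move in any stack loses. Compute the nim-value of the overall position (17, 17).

0

All stacks use S = {1, 4}:
n :  0  1  2  3  4  5  6  7  8  9 10 11 12 13 14 15 16 17
G :  0  1  0  1  2  0  1  0  1  2  0  1  0  1  2  0  1  0
Stack A: G(17) = 0.
Stack B: G(17) = 0.
Combined Grundy value = 0 ⊕ 0 = 0.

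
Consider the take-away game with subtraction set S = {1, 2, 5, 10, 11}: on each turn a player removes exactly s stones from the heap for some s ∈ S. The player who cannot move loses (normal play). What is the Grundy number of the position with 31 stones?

1

G(0) = 0
G(1) = mex{0} = 1
G(2) = mex{1,0} = 2
G(3) = mex{2,1} = 0
G(4) = mex{0,2} = 1
G(5) = mex{1,0,0} = 2
G(6) = mex{2,1,1} = 0
G(7) = mex{0,2,2} = 1
G(8) = mex{1,0,0} = 2
G(9) = mex{2,1,1} = 0
G(10) = mex{0,2,2,0} = 1
G(11) = mex{1,0,0,1,0} = 2
G(12) = mex{2,1,1,2,1} = 0
G(13) = mex{0,2,2,0,2} = 1
G(14) = mex{1,0,0,1,0} = 2
G(15) = mex{2,1,1,2,1} = 0
G(16) = mex{0,2,2,0,2} = 1
G(17) = mex{1,0,0,1,0} = 2
G(18) = mex{2,1,1,2,1} = 0
G(19) = mex{0,2,2,0,2} = 1
G(20) = mex{1,0,0,1,0} = 2
G(21) = mex{2,1,1,2,1} = 0
G(22) = mex{0,2,2,0,2} = 1
G(23) = mex{1,0,0,1,0} = 2
G(24) = mex{2,1,1,2,1} = 0
G(25) = mex{0,2,2,0,2} = 1
G(26) = mex{1,0,0,1,0} = 2
G(27) = mex{2,1,1,2,1} = 0
G(28) = mex{0,2,2,0,2} = 1
G(29) = mex{1,0,0,1,0} = 2
G(30) = mex{2,1,1,2,1} = 0
G(31) = mex{0,2,2,0,2} = 1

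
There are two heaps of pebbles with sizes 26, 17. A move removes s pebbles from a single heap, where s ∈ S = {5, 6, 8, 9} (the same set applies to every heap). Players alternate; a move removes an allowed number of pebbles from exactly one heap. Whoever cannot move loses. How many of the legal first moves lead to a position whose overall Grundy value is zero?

All heaps use S = {5, 6, 8, 9}:
G(0) = 0
G(1) = mex{} = 0
G(2) = mex{} = 0
G(3) = mex{} = 0
G(4) = mex{} = 0
G(5) = mex{0} = 1
G(6) = mex{0,0} = 1
G(7) = mex{0,0} = 1
G(8) = mex{0,0,0} = 1
G(9) = mex{0,0,0,0} = 1
G(10) = mex{1,0,0,0} = 2
G(11) = mex{1,1,0,0} = 2
G(12) = mex{1,1,0,0} = 2
G(13) = mex{1,1,1,0} = 2
G(14) = mex{1,1,1,1} = 0
G(15) = mex{2,1,1,1} = 0
G(16) = mex{2,2,1,1} = 0
G(17) = mex{2,2,1,1} = 0
G(18) = mex{2,2,2,1} = 0
G(19) = mex{0,2,2,2} = 1
G(20) = mex{0,0,2,2} = 1
G(21) = mex{0,0,2,2} = 1
G(22) = mex{0,0,0,2} = 1
G(23) = mex{0,0,0,0} = 1
G(24) = mex{1,0,0,0} = 2
G(25) = mex{1,1,0,0} = 2
G(26) = mex{1,1,0,0} = 2
Heap A: G(26) = 2.
Heap B: G(17) = 0.
Combined Grundy value = 2 ⊕ 0 = 2.
A winning move leaves total XOR = 0, i.e. changes one component's Grundy value g to g ⊕ X where X is the current total.
Heap A: need g' = 2⊕2 = 0. Options: 26−5→G=1, 26−6→G=1, 26−8→G=0, 26−9→G=0. Hits: 2.
Heap B: need g' = 0⊕2 = 2. Options: 17−5→G=2, 17−6→G=2, 17−8→G=1, 17−9→G=1. Hits: 2.

4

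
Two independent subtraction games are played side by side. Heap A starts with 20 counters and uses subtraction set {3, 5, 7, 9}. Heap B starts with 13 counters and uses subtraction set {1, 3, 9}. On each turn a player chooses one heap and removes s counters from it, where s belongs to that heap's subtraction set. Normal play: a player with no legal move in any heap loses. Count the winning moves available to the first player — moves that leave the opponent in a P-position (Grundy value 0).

Heap A, S = {3, 5, 7, 9}:
n :  0  1  2  3  4  5  6  7  8  9 10 11 12 13 14 15 16 17 18 19 20
G :  0  0  0  1  1  1  2  2  2  3  3  3  0  0  0  1  1  1  2  2  2
G_A(20) = 2.
Heap B, S = {1, 3, 9}:
n :  0  1  2  3  4  5  6  7  8  9 10 11 12 13
G :  0  1  0  1  0  1  0  1  0  1  0  1  0  1
G_B(13) = 1.
Combined Grundy value = 2 ⊕ 1 = 3.
A winning move leaves total XOR = 0, i.e. changes one component's Grundy value g to g ⊕ X where X is the current total.
Heap A: need g' = 2⊕3 = 1. Options: 20−3→G=1, 20−5→G=1, 20−7→G=0, 20−9→G=3. Hits: 2.
Heap B: need g' = 1⊕3 = 2. Options: 13−1→G=0, 13−3→G=0, 13−9→G=0. Hits: 0.

2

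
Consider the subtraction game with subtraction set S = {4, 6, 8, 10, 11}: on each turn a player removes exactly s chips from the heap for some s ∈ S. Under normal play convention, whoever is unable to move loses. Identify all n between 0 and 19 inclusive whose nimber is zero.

0, 1, 2, 3, 15, 16, 17, 18

n :  0  1  2  3  4  5  6  7  8  9 10 11 12 13 14 15 16 17 18 19
G :  0  0  0  0  1  1  1  1  2  2  2  2  3  3  3  0  0  0  0  1
P-positions are exactly the n with G(n) = 0.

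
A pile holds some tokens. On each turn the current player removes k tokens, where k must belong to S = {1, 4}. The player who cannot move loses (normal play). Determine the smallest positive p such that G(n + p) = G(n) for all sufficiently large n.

5

n :  0  1  2  3  4  5  6  7  8  9 10 11 12 13 14
G :  0  1  0  1  2  0  1  0  1  2  0  1  0  1  2
G(n+5) = G(n) holds for n = 0,…,3 (a full window of length max(S) = 4), so the sequence is purely periodic with period 5.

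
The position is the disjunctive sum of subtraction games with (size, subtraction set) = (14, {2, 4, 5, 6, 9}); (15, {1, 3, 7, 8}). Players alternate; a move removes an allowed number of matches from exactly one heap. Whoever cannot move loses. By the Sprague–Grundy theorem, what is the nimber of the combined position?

3

Heap A, S = {2, 4, 5, 6, 9}:
n :  0  1  2  3  4  5  6  7  8  9 10 11 12 13 14
G :  0  0  1  1  2  2  3  3  0  4  1  0  2  1  3
G_A(14) = 3.
Heap B, S = {1, 3, 7, 8}:
n :  0  1  2  3  4  5  6  7  8  9 10 11 12 13 14 15
G :  0  1  0  1  0  1  0  1  2  3  2  3  2  3  2  0
G_B(15) = 0.
Combined Grundy value = 3 ⊕ 0 = 3.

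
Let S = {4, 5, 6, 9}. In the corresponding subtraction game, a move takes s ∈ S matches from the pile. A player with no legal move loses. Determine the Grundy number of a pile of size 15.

n :  0  1  2  3  4  5  6  7  8  9 10 11 12 13 14 15
G :  0  0  0  0  1  1  1  1  2  2  2  2  3  0  0  0

0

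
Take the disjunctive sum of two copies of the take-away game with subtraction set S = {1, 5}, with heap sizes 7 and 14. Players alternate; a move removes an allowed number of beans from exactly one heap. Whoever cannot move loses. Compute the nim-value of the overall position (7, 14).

1

All heaps use S = {1, 5}:
G(0) = 0
G(1) = mex{0} = 1
G(2) = mex{1} = 0
G(3) = mex{0} = 1
G(4) = mex{1} = 0
G(5) = mex{0,0} = 1
G(6) = mex{1,1} = 0
G(7) = mex{0,0} = 1
G(8) = mex{1,1} = 0
G(9) = mex{0,0} = 1
G(10) = mex{1,1} = 0
G(11) = mex{0,0} = 1
G(12) = mex{1,1} = 0
G(13) = mex{0,0} = 1
G(14) = mex{1,1} = 0
Heap A: G(7) = 1.
Heap B: G(14) = 0.
Combined Grundy value = 1 ⊕ 0 = 1.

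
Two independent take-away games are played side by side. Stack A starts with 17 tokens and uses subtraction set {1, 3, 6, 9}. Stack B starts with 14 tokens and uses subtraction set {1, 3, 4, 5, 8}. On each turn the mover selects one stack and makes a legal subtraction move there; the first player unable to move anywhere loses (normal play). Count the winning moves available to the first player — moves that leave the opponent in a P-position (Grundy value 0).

Stack A, S = {1, 3, 6, 9}:
n :  0  1  2  3  4  5  6  7  8  9 10 11 12 13 14 15 16 17
G :  0  1  0  1  0  1  2  3  2  3  2  3  0  1  0  1  0  1
G_A(17) = 1.
Stack B, S = {1, 3, 4, 5, 8}:
G(0) = 0
G(1) = mex{0} = 1
G(2) = mex{1} = 0
G(3) = mex{0,0} = 1
G(4) = mex{1,1,0} = 2
G(5) = mex{2,0,1,0} = 3
G(6) = mex{3,1,0,1} = 2
G(7) = mex{2,2,1,0} = 3
G(8) = mex{3,3,2,1,0} = 4
G(9) = mex{4,2,3,2,1} = 0
G(10) = mex{0,3,2,3,0} = 1
G(11) = mex{1,4,3,2,1} = 0
G(12) = mex{0,0,4,3,2} = 1
G(13) = mex{1,1,0,4,3} = 2
G(14) = mex{2,0,1,0,2} = 3
G_B(14) = 3.
Combined Grundy value = 1 ⊕ 3 = 2.
A winning move leaves total XOR = 0, i.e. changes one component's Grundy value g to g ⊕ X where X is the current total.
Stack A: need g' = 1⊕2 = 3. Options: 17−1→G=0, 17−3→G=0, 17−6→G=3, 17−9→G=2. Hits: 1.
Stack B: need g' = 3⊕2 = 1. Options: 14−1→G=2, 14−3→G=0, 14−4→G=1, 14−5→G=0, 14−8→G=2. Hits: 1.

2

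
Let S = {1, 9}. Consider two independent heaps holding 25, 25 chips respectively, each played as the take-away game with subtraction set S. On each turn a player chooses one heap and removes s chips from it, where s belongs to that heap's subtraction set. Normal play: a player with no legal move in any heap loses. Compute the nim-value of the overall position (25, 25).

All heaps use S = {1, 9}:
G(0) = 0
G(1) = mex{0} = 1
G(2) = mex{1} = 0
G(3) = mex{0} = 1
G(4) = mex{1} = 0
G(5) = mex{0} = 1
G(6) = mex{1} = 0
G(7) = mex{0} = 1
G(8) = mex{1} = 0
G(9) = mex{0,0} = 1
G(10) = mex{1,1} = 0
G(11) = mex{0,0} = 1
G(12) = mex{1,1} = 0
G(13) = mex{0,0} = 1
G(14) = mex{1,1} = 0
G(15) = mex{0,0} = 1
G(16) = mex{1,1} = 0
G(17) = mex{0,0} = 1
G(18) = mex{1,1} = 0
G(19) = mex{0,0} = 1
G(20) = mex{1,1} = 0
G(21) = mex{0,0} = 1
G(22) = mex{1,1} = 0
G(23) = mex{0,0} = 1
G(24) = mex{1,1} = 0
G(25) = mex{0,0} = 1
Heap A: G(25) = 1.
Heap B: G(25) = 1.
Combined Grundy value = 1 ⊕ 1 = 0.

0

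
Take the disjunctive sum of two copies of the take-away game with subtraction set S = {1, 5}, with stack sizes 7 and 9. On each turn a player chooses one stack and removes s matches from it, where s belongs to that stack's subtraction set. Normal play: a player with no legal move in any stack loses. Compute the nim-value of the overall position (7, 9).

0

All stacks use S = {1, 5}:
n : 0 1 2 3 4 5 6 7 8 9
G : 0 1 0 1 0 1 0 1 0 1
Stack A: G(7) = 1.
Stack B: G(9) = 1.
Combined Grundy value = 1 ⊕ 1 = 0.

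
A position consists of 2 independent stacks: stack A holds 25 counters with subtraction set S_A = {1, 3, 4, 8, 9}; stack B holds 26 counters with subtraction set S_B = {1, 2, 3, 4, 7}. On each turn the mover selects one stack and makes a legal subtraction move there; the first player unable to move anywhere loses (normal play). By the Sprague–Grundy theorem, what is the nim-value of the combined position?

Stack A, S = {1, 3, 4, 8, 9}:
n :  0  1  2  3  4  5  6  7  8  9 10 11 12 13 14 15 16 17 18 19 20 21 22 23 24 25
G :  0  1  0  1  2  3  2  0  1  4  3  2  0  1  0  1  2  3  2  0  1  4  3  2  0  1
G_A(25) = 1.
Stack B, S = {1, 2, 3, 4, 7}:
n :  0  1  2  3  4  5  6  7  8  9 10 11 12 13 14 15 16 17 18 19 20 21 22 23 24 25 26
G :  0  1  2  3  4  0  1  2  3  4  0  1  2  3  4  0  1  2  3  4  0  1  2  3  4  0  1
G_B(26) = 1.
Combined Grundy value = 1 ⊕ 1 = 0.

0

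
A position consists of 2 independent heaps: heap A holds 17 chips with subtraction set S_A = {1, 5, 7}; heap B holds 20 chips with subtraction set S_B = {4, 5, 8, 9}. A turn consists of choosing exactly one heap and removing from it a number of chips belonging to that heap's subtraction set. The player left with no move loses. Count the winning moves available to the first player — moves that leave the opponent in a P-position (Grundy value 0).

0

Heap A, S = {1, 5, 7}:
n :  0  1  2  3  4  5  6  7  8  9 10 11 12 13 14 15 16 17
G :  0  1  0  1  0  1  0  1  0  1  0  1  0  1  0  1  0  1
G_A(17) = 1.
Heap B, S = {4, 5, 8, 9}:
G(0) = 0
G(1) = mex{} = 0
G(2) = mex{} = 0
G(3) = mex{} = 0
G(4) = mex{0} = 1
G(5) = mex{0,0} = 1
G(6) = mex{0,0} = 1
G(7) = mex{0,0} = 1
G(8) = mex{1,0,0} = 2
G(9) = mex{1,1,0,0} = 2
G(10) = mex{1,1,0,0} = 2
G(11) = mex{1,1,0,0} = 2
G(12) = mex{2,1,1,0} = 3
G(13) = mex{2,2,1,1} = 0
G(14) = mex{2,2,1,1} = 0
G(15) = mex{2,2,1,1} = 0
G(16) = mex{3,2,2,1} = 0
G(17) = mex{0,3,2,2} = 1
G(18) = mex{0,0,2,2} = 1
G(19) = mex{0,0,2,2} = 1
G(20) = mex{0,0,3,2} = 1
G_B(20) = 1.
Combined Grundy value = 1 ⊕ 1 = 0.
A winning move leaves total XOR = 0, i.e. changes one component's Grundy value g to g ⊕ X where X is the current total.
Heap A: target g' = 1⊕0 = 1, but every legal move changes the Grundy value (mex property), so 0 moves.
Heap B: target g' = 1⊕0 = 1, but every legal move changes the Grundy value (mex property), so 0 moves.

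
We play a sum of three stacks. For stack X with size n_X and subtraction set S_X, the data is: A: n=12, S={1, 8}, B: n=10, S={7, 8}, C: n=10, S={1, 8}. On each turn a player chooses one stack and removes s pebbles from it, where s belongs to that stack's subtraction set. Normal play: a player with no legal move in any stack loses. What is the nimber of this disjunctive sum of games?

Stack A, S = {1, 8}:
n :  0  1  2  3  4  5  6  7  8  9 10 11 12
G :  0  1  0  1  0  1  0  1  2  0  1  0  1
G_A(12) = 1.
Stack B, S = {7, 8}:
n :  0  1  2  3  4  5  6  7  8  9 10
G :  0  0  0  0  0  0  0  1  1  1  1
G_B(10) = 1.
Stack C, S = {1, 8}:
G(0) = 0
G(1) = mex{0} = 1
G(2) = mex{1} = 0
G(3) = mex{0} = 1
G(4) = mex{1} = 0
G(5) = mex{0} = 1
G(6) = mex{1} = 0
G(7) = mex{0} = 1
G(8) = mex{1,0} = 2
G(9) = mex{2,1} = 0
G(10) = mex{0,0} = 1
G_C(10) = 1.
Combined Grundy value = 1 ⊕ 1 ⊕ 1 = 1.

1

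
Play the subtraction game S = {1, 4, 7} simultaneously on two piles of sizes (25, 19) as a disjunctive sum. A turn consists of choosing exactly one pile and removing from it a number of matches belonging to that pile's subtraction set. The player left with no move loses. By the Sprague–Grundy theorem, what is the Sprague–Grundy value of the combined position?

All piles use S = {1, 4, 7}:
G(0) = 0
G(1) = mex{0} = 1
G(2) = mex{1} = 0
G(3) = mex{0} = 1
G(4) = mex{1,0} = 2
G(5) = mex{2,1} = 0
G(6) = mex{0,0} = 1
G(7) = mex{1,1,0} = 2
G(8) = mex{2,2,1} = 0
G(9) = mex{0,0,0} = 1
G(10) = mex{1,1,1} = 0
G(11) = mex{0,2,2} = 1
G(12) = mex{1,0,0} = 2
G(13) = mex{2,1,1} = 0
G(14) = mex{0,0,2} = 1
G(15) = mex{1,1,0} = 2
G(16) = mex{2,2,1} = 0
G(17) = mex{0,0,0} = 1
G(18) = mex{1,1,1} = 0
G(19) = mex{0,2,2} = 1
G(20) = mex{1,0,0} = 2
G(21) = mex{2,1,1} = 0
G(22) = mex{0,0,2} = 1
G(23) = mex{1,1,0} = 2
G(24) = mex{2,2,1} = 0
G(25) = mex{0,0,0} = 1
Pile A: G(25) = 1.
Pile B: G(19) = 1.
Combined Grundy value = 1 ⊕ 1 = 0.

0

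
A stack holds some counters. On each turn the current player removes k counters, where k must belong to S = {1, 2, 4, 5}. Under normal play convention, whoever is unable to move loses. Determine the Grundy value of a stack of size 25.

n :  0  1  2  3  4  5  6  7  8  9 10 11 12 13 14 15 16 17 18 19 20 21 22 23 24 25
G :  0  1  2  0  1  2  0  1  2  0  1  2  0  1  2  0  1  2  0  1  2  0  1  2  0  1

1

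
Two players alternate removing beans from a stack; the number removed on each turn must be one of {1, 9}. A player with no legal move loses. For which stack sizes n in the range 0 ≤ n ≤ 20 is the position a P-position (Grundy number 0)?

n :  0  1  2  3  4  5  6  7  8  9 10 11 12 13 14 15 16 17 18 19 20
G :  0  1  0  1  0  1  0  1  0  1  0  1  0  1  0  1  0  1  0  1  0
P-positions are exactly the n with G(n) = 0.

0, 2, 4, 6, 8, 10, 12, 14, 16, 18, 20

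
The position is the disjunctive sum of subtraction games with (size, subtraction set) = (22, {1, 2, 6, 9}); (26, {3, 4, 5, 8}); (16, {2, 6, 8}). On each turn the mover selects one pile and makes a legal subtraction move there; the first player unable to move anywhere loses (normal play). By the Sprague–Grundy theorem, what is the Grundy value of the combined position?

Pile A, S = {1, 2, 6, 9}:
n :  0  1  2  3  4  5  6  7  8  9 10 11 12 13 14 15 16 17 18 19 20 21 22
G :  0  1  2  0  1  2  3  0  1  2  0  1  2  3  0  1  2  0  1  2  3  0  1
G_A(22) = 1.
Pile B, S = {3, 4, 5, 8}:
G(0) = 0
G(1) = mex{} = 0
G(2) = mex{} = 0
G(3) = mex{0} = 1
G(4) = mex{0,0} = 1
G(5) = mex{0,0,0} = 1
G(6) = mex{1,0,0} = 2
G(7) = mex{1,1,0} = 2
G(8) = mex{1,1,1,0} = 2
G(9) = mex{2,1,1,0} = 3
G(10) = mex{2,2,1,0} = 3
G(11) = mex{2,2,2,1} = 0
G(12) = mex{3,2,2,1} = 0
G(13) = mex{3,3,2,1} = 0
G(14) = mex{0,3,3,2} = 1
G(15) = mex{0,0,3,2} = 1
G(16) = mex{0,0,0,2} = 1
G(17) = mex{1,0,0,3} = 2
G(18) = mex{1,1,0,3} = 2
G(19) = mex{1,1,1,0} = 2
G(20) = mex{2,1,1,0} = 3
G(21) = mex{2,2,1,0} = 3
G(22) = mex{2,2,2,1} = 0
G(23) = mex{3,2,2,1} = 0
G(24) = mex{3,3,2,1} = 0
G(25) = mex{0,3,3,2} = 1
G(26) = mex{0,0,3,2} = 1
G_B(26) = 1.
Pile C, S = {2, 6, 8}:
G(0) = 0
G(1) = mex{} = 0
G(2) = mex{0} = 1
G(3) = mex{0} = 1
G(4) = mex{1} = 0
G(5) = mex{1} = 0
G(6) = mex{0,0} = 1
G(7) = mex{0,0} = 1
G(8) = mex{1,1,0} = 2
G(9) = mex{1,1,0} = 2
G(10) = mex{2,0,1} = 3
G(11) = mex{2,0,1} = 3
G(12) = mex{3,1,0} = 2
G(13) = mex{3,1,0} = 2
G(14) = mex{2,2,1} = 0
G(15) = mex{2,2,1} = 0
G(16) = mex{0,3,2} = 1
G_C(16) = 1.
Combined Grundy value = 1 ⊕ 1 ⊕ 1 = 1.

1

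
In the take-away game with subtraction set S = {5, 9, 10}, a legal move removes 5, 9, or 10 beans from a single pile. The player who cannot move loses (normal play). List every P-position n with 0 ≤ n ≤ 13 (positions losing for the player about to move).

0, 1, 2, 3, 4

G(0) = 0
G(1) = mex{} = 0
G(2) = mex{} = 0
G(3) = mex{} = 0
G(4) = mex{} = 0
G(5) = mex{0} = 1
G(6) = mex{0} = 1
G(7) = mex{0} = 1
G(8) = mex{0} = 1
G(9) = mex{0,0} = 1
G(10) = mex{1,0,0} = 2
G(11) = mex{1,0,0} = 2
G(12) = mex{1,0,0} = 2
G(13) = mex{1,0,0} = 2
P-positions are exactly the n with G(n) = 0.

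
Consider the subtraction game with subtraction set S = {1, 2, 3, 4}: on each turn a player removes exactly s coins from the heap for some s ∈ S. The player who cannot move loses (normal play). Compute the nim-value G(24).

G(0) = 0
G(1) = mex{0} = 1
G(2) = mex{1,0} = 2
G(3) = mex{2,1,0} = 3
G(4) = mex{3,2,1,0} = 4
G(5) = mex{4,3,2,1} = 0
G(6) = mex{0,4,3,2} = 1
G(7) = mex{1,0,4,3} = 2
G(8) = mex{2,1,0,4} = 3
G(9) = mex{3,2,1,0} = 4
G(10) = mex{4,3,2,1} = 0
G(11) = mex{0,4,3,2} = 1
G(12) = mex{1,0,4,3} = 2
G(13) = mex{2,1,0,4} = 3
G(14) = mex{3,2,1,0} = 4
G(15) = mex{4,3,2,1} = 0
G(16) = mex{0,4,3,2} = 1
G(17) = mex{1,0,4,3} = 2
G(18) = mex{2,1,0,4} = 3
G(19) = mex{3,2,1,0} = 4
G(20) = mex{4,3,2,1} = 0
G(21) = mex{0,4,3,2} = 1
G(22) = mex{1,0,4,3} = 2
G(23) = mex{2,1,0,4} = 3
G(24) = mex{3,2,1,0} = 4

4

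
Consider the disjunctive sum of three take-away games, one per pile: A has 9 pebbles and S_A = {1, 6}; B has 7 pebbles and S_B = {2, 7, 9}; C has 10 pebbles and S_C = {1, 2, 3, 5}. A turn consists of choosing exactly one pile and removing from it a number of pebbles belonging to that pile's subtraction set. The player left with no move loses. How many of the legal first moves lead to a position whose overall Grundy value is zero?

2

Pile A, S = {1, 6}:
G(0) = 0
G(1) = mex{0} = 1
G(2) = mex{1} = 0
G(3) = mex{0} = 1
G(4) = mex{1} = 0
G(5) = mex{0} = 1
G(6) = mex{1,0} = 2
G(7) = mex{2,1} = 0
G(8) = mex{0,0} = 1
G(9) = mex{1,1} = 0
G_A(9) = 0.
Pile B, S = {2, 7, 9}:
G(0) = 0
G(1) = mex{} = 0
G(2) = mex{0} = 1
G(3) = mex{0} = 1
G(4) = mex{1} = 0
G(5) = mex{1} = 0
G(6) = mex{0} = 1
G(7) = mex{0,0} = 1
G_B(7) = 1.
Pile C, S = {1, 2, 3, 5}:
n :  0  1  2  3  4  5  6  7  8  9 10
G :  0  1  2  3  0  1  2  3  0  1  2
G_C(10) = 2.
Combined Grundy value = 0 ⊕ 1 ⊕ 2 = 3.
A winning move leaves total XOR = 0, i.e. changes one component's Grundy value g to g ⊕ X where X is the current total.
Pile A: need g' = 0⊕3 = 3. Options: 9−1→G=1, 9−6→G=1. Hits: 0.
Pile B: need g' = 1⊕3 = 2. Options: 7−2→G=0, 7−7→G=0. Hits: 0.
Pile C: need g' = 2⊕3 = 1. Options: 10−1→G=1, 10−2→G=0, 10−3→G=3, 10−5→G=1. Hits: 2.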